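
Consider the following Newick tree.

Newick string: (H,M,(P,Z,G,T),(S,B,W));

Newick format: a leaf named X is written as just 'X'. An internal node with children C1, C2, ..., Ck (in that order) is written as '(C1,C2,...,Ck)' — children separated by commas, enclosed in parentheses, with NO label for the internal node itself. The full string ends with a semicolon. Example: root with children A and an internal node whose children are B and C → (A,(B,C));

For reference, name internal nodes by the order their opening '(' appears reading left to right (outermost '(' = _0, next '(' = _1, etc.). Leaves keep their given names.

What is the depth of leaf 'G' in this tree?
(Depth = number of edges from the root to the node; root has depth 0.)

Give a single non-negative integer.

Newick: (H,M,(P,Z,G,T),(S,B,W));
Naming internals by '(' encounter order: outermost '(' = _0, next = _1, ...
Query node: G
Path from root: _0 -> _1 -> G
Depth of G: 2 (number of edges from root)

Answer: 2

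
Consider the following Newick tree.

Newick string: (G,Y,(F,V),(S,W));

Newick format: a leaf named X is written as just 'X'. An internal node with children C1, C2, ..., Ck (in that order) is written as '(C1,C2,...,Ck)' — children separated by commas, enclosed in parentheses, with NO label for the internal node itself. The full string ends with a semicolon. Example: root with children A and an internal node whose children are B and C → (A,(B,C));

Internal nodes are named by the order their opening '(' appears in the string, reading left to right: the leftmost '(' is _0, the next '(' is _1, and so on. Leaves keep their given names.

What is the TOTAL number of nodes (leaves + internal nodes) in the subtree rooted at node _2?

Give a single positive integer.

Answer: 3

Derivation:
Newick: (G,Y,(F,V),(S,W));
Locate _2: it is the '(' at position 11 (the 3rd '(' reading left to right).
Query: subtree rooted at _2
_2: subtree_size = 1 + 2
  S: subtree_size = 1 + 0
  W: subtree_size = 1 + 0
Total subtree size of _2: 3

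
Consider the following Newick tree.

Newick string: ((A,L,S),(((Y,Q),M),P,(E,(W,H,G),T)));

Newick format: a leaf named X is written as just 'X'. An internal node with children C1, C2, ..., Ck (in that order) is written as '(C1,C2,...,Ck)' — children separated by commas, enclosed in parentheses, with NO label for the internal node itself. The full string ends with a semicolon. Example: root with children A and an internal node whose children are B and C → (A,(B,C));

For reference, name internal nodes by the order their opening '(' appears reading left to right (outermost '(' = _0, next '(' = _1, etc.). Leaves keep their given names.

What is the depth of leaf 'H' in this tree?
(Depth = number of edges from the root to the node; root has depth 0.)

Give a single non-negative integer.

Newick: ((A,L,S),(((Y,Q),M),P,(E,(W,H,G),T)));
Naming internals by '(' encounter order: outermost '(' = _0, next = _1, ...
Query node: H
Path from root: _0 -> _2 -> _5 -> _6 -> H
Depth of H: 4 (number of edges from root)

Answer: 4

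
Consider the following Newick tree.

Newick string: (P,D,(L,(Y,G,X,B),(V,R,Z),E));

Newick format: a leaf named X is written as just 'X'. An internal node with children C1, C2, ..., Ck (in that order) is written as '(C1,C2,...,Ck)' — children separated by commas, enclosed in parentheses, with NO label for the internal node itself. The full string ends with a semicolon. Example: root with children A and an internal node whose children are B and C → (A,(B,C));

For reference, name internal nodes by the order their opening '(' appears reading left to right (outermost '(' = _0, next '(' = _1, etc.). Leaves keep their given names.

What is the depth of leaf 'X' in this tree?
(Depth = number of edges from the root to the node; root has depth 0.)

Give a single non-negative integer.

Answer: 3

Derivation:
Newick: (P,D,(L,(Y,G,X,B),(V,R,Z),E));
Naming internals by '(' encounter order: outermost '(' = _0, next = _1, ...
Query node: X
Path from root: _0 -> _1 -> _2 -> X
Depth of X: 3 (number of edges from root)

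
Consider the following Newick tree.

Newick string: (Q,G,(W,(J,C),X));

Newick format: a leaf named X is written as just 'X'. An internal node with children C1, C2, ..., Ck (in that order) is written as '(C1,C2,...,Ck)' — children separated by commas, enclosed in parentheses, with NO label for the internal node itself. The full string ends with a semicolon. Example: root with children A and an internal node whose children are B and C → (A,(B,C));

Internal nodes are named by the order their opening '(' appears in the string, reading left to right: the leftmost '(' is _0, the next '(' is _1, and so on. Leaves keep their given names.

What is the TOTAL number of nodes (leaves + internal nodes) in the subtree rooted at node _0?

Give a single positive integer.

Newick: (Q,G,(W,(J,C),X));
Locate _0: it is the '(' at position 0 (the 1st '(' reading left to right).
Query: subtree rooted at _0
_0: subtree_size = 1 + 8
  Q: subtree_size = 1 + 0
  G: subtree_size = 1 + 0
  _1: subtree_size = 1 + 5
    W: subtree_size = 1 + 0
    _2: subtree_size = 1 + 2
      J: subtree_size = 1 + 0
      C: subtree_size = 1 + 0
    X: subtree_size = 1 + 0
Total subtree size of _0: 9

Answer: 9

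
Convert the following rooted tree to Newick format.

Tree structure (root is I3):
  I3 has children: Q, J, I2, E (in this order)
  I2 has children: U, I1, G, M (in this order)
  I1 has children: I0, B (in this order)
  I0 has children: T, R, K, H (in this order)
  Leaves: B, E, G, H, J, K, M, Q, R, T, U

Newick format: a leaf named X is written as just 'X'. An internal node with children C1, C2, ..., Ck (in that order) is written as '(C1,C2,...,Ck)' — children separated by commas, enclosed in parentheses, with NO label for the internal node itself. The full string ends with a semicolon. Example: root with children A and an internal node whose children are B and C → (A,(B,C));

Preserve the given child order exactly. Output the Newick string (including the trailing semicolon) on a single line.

internal I3 with children ['Q', 'J', 'I2', 'E']
  leaf 'Q' → 'Q'
  leaf 'J' → 'J'
  internal I2 with children ['U', 'I1', 'G', 'M']
    leaf 'U' → 'U'
    internal I1 with children ['I0', 'B']
      internal I0 with children ['T', 'R', 'K', 'H']
        leaf 'T' → 'T'
        leaf 'R' → 'R'
        leaf 'K' → 'K'
        leaf 'H' → 'H'
      → '(T,R,K,H)'
      leaf 'B' → 'B'
    → '((T,R,K,H),B)'
    leaf 'G' → 'G'
    leaf 'M' → 'M'
  → '(U,((T,R,K,H),B),G,M)'
  leaf 'E' → 'E'
→ '(Q,J,(U,((T,R,K,H),B),G,M),E)'
Final: (Q,J,(U,((T,R,K,H),B),G,M),E);

Answer: (Q,J,(U,((T,R,K,H),B),G,M),E);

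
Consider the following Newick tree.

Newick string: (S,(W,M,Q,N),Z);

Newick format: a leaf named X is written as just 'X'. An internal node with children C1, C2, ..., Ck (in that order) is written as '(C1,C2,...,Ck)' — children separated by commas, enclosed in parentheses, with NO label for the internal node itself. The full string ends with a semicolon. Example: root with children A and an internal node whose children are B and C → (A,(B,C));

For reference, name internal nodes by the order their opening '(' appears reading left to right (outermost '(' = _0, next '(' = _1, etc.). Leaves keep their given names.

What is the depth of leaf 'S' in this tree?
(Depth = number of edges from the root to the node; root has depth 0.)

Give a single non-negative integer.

Newick: (S,(W,M,Q,N),Z);
Naming internals by '(' encounter order: outermost '(' = _0, next = _1, ...
Query node: S
Path from root: _0 -> S
Depth of S: 1 (number of edges from root)

Answer: 1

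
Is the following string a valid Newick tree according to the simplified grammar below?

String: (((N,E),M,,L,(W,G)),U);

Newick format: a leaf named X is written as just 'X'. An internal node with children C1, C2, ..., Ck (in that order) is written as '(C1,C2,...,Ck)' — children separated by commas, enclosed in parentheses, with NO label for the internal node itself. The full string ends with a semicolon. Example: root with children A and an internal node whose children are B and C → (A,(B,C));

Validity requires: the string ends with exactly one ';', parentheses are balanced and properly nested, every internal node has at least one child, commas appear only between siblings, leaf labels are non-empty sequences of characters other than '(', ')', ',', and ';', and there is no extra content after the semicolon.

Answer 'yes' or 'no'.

Answer: no

Derivation:
Input: (((N,E),M,,L,(W,G)),U);
Paren balance: 4 '(' vs 4 ')' OK
Ends with single ';': True
Full parse: FAILS (empty leaf label at pos 10)
Valid: False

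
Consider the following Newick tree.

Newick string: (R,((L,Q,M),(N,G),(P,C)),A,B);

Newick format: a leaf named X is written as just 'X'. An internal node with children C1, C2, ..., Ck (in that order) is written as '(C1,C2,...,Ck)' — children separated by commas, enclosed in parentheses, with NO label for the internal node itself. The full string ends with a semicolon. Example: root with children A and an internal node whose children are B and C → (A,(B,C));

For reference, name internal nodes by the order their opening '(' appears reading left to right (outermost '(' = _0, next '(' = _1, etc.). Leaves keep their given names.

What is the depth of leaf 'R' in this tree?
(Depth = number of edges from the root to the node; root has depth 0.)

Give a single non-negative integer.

Answer: 1

Derivation:
Newick: (R,((L,Q,M),(N,G),(P,C)),A,B);
Naming internals by '(' encounter order: outermost '(' = _0, next = _1, ...
Query node: R
Path from root: _0 -> R
Depth of R: 1 (number of edges from root)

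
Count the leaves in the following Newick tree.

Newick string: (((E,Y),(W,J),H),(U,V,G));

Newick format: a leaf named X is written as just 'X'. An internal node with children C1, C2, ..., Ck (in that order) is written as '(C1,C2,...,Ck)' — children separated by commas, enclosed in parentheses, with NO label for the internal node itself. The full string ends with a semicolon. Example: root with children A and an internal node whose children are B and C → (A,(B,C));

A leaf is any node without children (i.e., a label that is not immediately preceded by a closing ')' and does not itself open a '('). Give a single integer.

Newick: (((E,Y),(W,J),H),(U,V,G));
Scan left-to-right; a leaf is any maximal label run not followed by '(':
  pos 3: leaf 'E' → count = 1
  pos 5: leaf 'Y' → count = 2
  pos 9: leaf 'W' → count = 3
  pos 11: leaf 'J' → count = 4
  pos 14: leaf 'H' → count = 5
  pos 18: leaf 'U' → count = 6
  pos 20: leaf 'V' → count = 7
  pos 22: leaf 'G' → count = 8
Total leaves: 8

Answer: 8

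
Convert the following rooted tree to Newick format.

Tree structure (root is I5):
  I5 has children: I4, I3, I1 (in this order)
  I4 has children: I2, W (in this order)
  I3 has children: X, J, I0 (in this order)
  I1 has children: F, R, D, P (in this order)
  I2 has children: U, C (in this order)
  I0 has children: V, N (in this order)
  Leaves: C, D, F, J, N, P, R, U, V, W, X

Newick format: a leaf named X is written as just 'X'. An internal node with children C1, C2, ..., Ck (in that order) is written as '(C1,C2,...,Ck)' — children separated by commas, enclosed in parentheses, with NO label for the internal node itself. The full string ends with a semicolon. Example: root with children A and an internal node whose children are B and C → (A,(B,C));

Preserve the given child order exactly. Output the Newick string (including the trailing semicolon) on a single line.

Answer: (((U,C),W),(X,J,(V,N)),(F,R,D,P));

Derivation:
internal I5 with children ['I4', 'I3', 'I1']
  internal I4 with children ['I2', 'W']
    internal I2 with children ['U', 'C']
      leaf 'U' → 'U'
      leaf 'C' → 'C'
    → '(U,C)'
    leaf 'W' → 'W'
  → '((U,C),W)'
  internal I3 with children ['X', 'J', 'I0']
    leaf 'X' → 'X'
    leaf 'J' → 'J'
    internal I0 with children ['V', 'N']
      leaf 'V' → 'V'
      leaf 'N' → 'N'
    → '(V,N)'
  → '(X,J,(V,N))'
  internal I1 with children ['F', 'R', 'D', 'P']
    leaf 'F' → 'F'
    leaf 'R' → 'R'
    leaf 'D' → 'D'
    leaf 'P' → 'P'
  → '(F,R,D,P)'
→ '(((U,C),W),(X,J,(V,N)),(F,R,D,P))'
Final: (((U,C),W),(X,J,(V,N)),(F,R,D,P));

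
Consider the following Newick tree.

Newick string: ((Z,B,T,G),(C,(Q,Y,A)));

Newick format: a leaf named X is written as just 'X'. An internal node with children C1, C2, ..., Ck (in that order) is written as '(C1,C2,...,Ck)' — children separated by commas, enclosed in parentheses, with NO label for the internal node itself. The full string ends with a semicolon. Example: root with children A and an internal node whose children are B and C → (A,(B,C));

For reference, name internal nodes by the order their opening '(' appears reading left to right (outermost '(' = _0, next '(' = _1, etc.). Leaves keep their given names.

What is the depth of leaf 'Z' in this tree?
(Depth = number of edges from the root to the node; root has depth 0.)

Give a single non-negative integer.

Answer: 2

Derivation:
Newick: ((Z,B,T,G),(C,(Q,Y,A)));
Naming internals by '(' encounter order: outermost '(' = _0, next = _1, ...
Query node: Z
Path from root: _0 -> _1 -> Z
Depth of Z: 2 (number of edges from root)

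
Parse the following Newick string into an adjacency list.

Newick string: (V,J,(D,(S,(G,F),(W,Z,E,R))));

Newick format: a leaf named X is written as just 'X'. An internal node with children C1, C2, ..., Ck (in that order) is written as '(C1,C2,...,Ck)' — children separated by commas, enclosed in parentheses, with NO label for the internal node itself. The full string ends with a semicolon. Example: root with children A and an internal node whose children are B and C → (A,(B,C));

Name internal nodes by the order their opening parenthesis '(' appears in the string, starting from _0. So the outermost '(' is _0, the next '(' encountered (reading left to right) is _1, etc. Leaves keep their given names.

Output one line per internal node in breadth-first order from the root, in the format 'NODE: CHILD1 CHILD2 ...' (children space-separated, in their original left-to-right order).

Input: (V,J,(D,(S,(G,F),(W,Z,E,R))));
Scanning left-to-right, naming '(' by encounter order:
  pos 0: '(' -> open internal node _0 (depth 1)
  pos 5: '(' -> open internal node _1 (depth 2)
  pos 8: '(' -> open internal node _2 (depth 3)
  pos 11: '(' -> open internal node _3 (depth 4)
  pos 15: ')' -> close internal node _3 (now at depth 3)
  pos 17: '(' -> open internal node _4 (depth 4)
  pos 25: ')' -> close internal node _4 (now at depth 3)
  pos 26: ')' -> close internal node _2 (now at depth 2)
  pos 27: ')' -> close internal node _1 (now at depth 1)
  pos 28: ')' -> close internal node _0 (now at depth 0)
Total internal nodes: 5
BFS adjacency from root:
  _0: V J _1
  _1: D _2
  _2: S _3 _4
  _3: G F
  _4: W Z E R

Answer: _0: V J _1
_1: D _2
_2: S _3 _4
_3: G F
_4: W Z E R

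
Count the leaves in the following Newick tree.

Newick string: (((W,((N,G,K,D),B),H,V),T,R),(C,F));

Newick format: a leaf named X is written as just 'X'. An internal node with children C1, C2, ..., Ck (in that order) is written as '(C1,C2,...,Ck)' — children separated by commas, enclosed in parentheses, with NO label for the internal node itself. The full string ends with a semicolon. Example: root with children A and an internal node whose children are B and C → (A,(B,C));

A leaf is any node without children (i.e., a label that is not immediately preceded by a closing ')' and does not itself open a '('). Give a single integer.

Answer: 12

Derivation:
Newick: (((W,((N,G,K,D),B),H,V),T,R),(C,F));
Scan left-to-right; a leaf is any maximal label run not followed by '(':
  pos 3: leaf 'W' → count = 1
  pos 7: leaf 'N' → count = 2
  pos 9: leaf 'G' → count = 3
  pos 11: leaf 'K' → count = 4
  pos 13: leaf 'D' → count = 5
  pos 16: leaf 'B' → count = 6
  pos 19: leaf 'H' → count = 7
  pos 21: leaf 'V' → count = 8
  pos 24: leaf 'T' → count = 9
  pos 26: leaf 'R' → count = 10
  pos 30: leaf 'C' → count = 11
  pos 32: leaf 'F' → count = 12
Total leaves: 12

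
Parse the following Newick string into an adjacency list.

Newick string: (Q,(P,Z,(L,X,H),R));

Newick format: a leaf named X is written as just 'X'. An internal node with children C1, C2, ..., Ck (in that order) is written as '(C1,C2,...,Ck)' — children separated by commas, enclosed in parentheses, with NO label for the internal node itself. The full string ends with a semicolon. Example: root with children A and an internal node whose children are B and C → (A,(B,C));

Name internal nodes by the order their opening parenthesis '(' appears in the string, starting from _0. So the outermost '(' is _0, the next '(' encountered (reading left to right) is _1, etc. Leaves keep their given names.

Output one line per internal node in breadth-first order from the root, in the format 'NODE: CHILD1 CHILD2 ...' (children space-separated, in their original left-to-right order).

Input: (Q,(P,Z,(L,X,H),R));
Scanning left-to-right, naming '(' by encounter order:
  pos 0: '(' -> open internal node _0 (depth 1)
  pos 3: '(' -> open internal node _1 (depth 2)
  pos 8: '(' -> open internal node _2 (depth 3)
  pos 14: ')' -> close internal node _2 (now at depth 2)
  pos 17: ')' -> close internal node _1 (now at depth 1)
  pos 18: ')' -> close internal node _0 (now at depth 0)
Total internal nodes: 3
BFS adjacency from root:
  _0: Q _1
  _1: P Z _2 R
  _2: L X H

Answer: _0: Q _1
_1: P Z _2 R
_2: L X H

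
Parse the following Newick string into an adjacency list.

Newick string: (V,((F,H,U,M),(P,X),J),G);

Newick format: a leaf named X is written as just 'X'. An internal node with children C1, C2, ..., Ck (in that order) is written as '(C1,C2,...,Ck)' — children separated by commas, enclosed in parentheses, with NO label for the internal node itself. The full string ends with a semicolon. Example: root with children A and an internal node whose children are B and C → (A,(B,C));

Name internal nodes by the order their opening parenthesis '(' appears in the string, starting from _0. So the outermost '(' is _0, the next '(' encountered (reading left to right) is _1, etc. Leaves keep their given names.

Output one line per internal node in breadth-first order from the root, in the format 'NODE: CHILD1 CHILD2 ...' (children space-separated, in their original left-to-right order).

Input: (V,((F,H,U,M),(P,X),J),G);
Scanning left-to-right, naming '(' by encounter order:
  pos 0: '(' -> open internal node _0 (depth 1)
  pos 3: '(' -> open internal node _1 (depth 2)
  pos 4: '(' -> open internal node _2 (depth 3)
  pos 12: ')' -> close internal node _2 (now at depth 2)
  pos 14: '(' -> open internal node _3 (depth 3)
  pos 18: ')' -> close internal node _3 (now at depth 2)
  pos 21: ')' -> close internal node _1 (now at depth 1)
  pos 24: ')' -> close internal node _0 (now at depth 0)
Total internal nodes: 4
BFS adjacency from root:
  _0: V _1 G
  _1: _2 _3 J
  _2: F H U M
  _3: P X

Answer: _0: V _1 G
_1: _2 _3 J
_2: F H U M
_3: P X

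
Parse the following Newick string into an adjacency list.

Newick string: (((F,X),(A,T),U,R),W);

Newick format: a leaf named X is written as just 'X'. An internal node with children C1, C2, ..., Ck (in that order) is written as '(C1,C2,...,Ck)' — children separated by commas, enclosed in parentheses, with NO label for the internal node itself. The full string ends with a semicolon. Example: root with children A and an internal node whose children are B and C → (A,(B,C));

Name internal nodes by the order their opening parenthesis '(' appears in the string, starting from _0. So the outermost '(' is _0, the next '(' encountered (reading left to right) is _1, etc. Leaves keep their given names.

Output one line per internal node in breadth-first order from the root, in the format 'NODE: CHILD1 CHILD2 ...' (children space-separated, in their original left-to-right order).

Answer: _0: _1 W
_1: _2 _3 U R
_2: F X
_3: A T

Derivation:
Input: (((F,X),(A,T),U,R),W);
Scanning left-to-right, naming '(' by encounter order:
  pos 0: '(' -> open internal node _0 (depth 1)
  pos 1: '(' -> open internal node _1 (depth 2)
  pos 2: '(' -> open internal node _2 (depth 3)
  pos 6: ')' -> close internal node _2 (now at depth 2)
  pos 8: '(' -> open internal node _3 (depth 3)
  pos 12: ')' -> close internal node _3 (now at depth 2)
  pos 17: ')' -> close internal node _1 (now at depth 1)
  pos 20: ')' -> close internal node _0 (now at depth 0)
Total internal nodes: 4
BFS adjacency from root:
  _0: _1 W
  _1: _2 _3 U R
  _2: F X
  _3: A T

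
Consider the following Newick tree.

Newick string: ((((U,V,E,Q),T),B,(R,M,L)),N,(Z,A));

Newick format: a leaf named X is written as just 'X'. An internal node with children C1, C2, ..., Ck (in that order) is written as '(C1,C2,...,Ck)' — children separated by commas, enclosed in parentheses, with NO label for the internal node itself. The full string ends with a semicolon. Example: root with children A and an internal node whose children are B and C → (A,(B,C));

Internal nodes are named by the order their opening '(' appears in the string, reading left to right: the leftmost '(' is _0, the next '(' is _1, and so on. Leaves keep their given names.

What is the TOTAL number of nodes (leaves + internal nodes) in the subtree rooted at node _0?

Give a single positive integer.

Newick: ((((U,V,E,Q),T),B,(R,M,L)),N,(Z,A));
Locate _0: it is the '(' at position 0 (the 1st '(' reading left to right).
Query: subtree rooted at _0
_0: subtree_size = 1 + 17
  _1: subtree_size = 1 + 12
    _2: subtree_size = 1 + 6
      _3: subtree_size = 1 + 4
        U: subtree_size = 1 + 0
        V: subtree_size = 1 + 0
        E: subtree_size = 1 + 0
        Q: subtree_size = 1 + 0
      T: subtree_size = 1 + 0
    B: subtree_size = 1 + 0
    _4: subtree_size = 1 + 3
      R: subtree_size = 1 + 0
      M: subtree_size = 1 + 0
      L: subtree_size = 1 + 0
  N: subtree_size = 1 + 0
  _5: subtree_size = 1 + 2
    Z: subtree_size = 1 + 0
    A: subtree_size = 1 + 0
Total subtree size of _0: 18

Answer: 18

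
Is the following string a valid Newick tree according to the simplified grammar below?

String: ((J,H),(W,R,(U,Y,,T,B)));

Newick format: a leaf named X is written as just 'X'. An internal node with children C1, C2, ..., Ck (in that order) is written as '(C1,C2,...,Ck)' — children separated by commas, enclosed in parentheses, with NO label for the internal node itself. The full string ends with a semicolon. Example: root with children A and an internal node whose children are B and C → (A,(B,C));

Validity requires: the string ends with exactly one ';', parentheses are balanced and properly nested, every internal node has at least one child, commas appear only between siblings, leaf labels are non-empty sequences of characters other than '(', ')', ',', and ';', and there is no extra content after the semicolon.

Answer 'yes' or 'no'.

Answer: no

Derivation:
Input: ((J,H),(W,R,(U,Y,,T,B)));
Paren balance: 4 '(' vs 4 ')' OK
Ends with single ';': True
Full parse: FAILS (empty leaf label at pos 17)
Valid: False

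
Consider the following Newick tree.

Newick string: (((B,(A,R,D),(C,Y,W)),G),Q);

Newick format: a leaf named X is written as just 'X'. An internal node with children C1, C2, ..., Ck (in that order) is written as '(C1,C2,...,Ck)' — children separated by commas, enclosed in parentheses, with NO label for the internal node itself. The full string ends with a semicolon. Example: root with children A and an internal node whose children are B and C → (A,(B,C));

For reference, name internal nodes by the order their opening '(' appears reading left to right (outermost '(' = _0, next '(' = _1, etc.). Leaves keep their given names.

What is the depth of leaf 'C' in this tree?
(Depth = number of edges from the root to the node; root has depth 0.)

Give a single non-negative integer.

Newick: (((B,(A,R,D),(C,Y,W)),G),Q);
Naming internals by '(' encounter order: outermost '(' = _0, next = _1, ...
Query node: C
Path from root: _0 -> _1 -> _2 -> _4 -> C
Depth of C: 4 (number of edges from root)

Answer: 4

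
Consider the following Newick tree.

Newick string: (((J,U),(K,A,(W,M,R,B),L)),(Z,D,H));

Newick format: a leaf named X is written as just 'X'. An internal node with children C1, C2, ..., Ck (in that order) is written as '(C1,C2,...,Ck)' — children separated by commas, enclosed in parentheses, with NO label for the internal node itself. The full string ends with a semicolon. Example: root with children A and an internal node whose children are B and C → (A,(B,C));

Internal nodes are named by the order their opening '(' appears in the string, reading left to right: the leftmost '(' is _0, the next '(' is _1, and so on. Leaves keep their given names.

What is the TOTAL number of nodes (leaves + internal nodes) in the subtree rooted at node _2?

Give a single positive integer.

Newick: (((J,U),(K,A,(W,M,R,B),L)),(Z,D,H));
Locate _2: it is the '(' at position 2 (the 3rd '(' reading left to right).
Query: subtree rooted at _2
_2: subtree_size = 1 + 2
  J: subtree_size = 1 + 0
  U: subtree_size = 1 + 0
Total subtree size of _2: 3

Answer: 3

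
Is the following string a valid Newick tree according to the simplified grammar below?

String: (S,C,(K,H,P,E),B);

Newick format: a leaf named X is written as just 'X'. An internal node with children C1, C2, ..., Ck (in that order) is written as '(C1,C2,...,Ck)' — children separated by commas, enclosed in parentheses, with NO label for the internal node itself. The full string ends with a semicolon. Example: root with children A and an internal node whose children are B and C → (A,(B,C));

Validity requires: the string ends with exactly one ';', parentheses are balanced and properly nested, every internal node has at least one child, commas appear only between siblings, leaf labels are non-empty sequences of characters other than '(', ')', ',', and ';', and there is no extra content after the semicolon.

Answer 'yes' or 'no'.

Input: (S,C,(K,H,P,E),B);
Paren balance: 2 '(' vs 2 ')' OK
Ends with single ';': True
Full parse: OK
Valid: True

Answer: yes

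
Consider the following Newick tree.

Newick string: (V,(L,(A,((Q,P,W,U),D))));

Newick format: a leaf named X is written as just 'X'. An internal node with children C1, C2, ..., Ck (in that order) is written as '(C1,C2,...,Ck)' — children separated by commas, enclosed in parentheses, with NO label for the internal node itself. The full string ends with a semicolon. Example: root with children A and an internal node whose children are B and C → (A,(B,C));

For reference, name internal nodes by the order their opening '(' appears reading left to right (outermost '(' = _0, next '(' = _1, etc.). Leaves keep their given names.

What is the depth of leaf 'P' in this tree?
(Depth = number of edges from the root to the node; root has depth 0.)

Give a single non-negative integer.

Newick: (V,(L,(A,((Q,P,W,U),D))));
Naming internals by '(' encounter order: outermost '(' = _0, next = _1, ...
Query node: P
Path from root: _0 -> _1 -> _2 -> _3 -> _4 -> P
Depth of P: 5 (number of edges from root)

Answer: 5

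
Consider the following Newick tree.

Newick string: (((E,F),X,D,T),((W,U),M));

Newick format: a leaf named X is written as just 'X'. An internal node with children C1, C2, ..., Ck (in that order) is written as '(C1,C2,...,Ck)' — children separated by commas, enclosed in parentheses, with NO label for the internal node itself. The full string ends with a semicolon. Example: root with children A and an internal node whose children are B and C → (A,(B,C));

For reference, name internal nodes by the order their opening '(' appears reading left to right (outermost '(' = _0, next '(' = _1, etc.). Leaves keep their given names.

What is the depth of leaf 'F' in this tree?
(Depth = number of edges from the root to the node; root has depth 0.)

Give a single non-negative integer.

Answer: 3

Derivation:
Newick: (((E,F),X,D,T),((W,U),M));
Naming internals by '(' encounter order: outermost '(' = _0, next = _1, ...
Query node: F
Path from root: _0 -> _1 -> _2 -> F
Depth of F: 3 (number of edges from root)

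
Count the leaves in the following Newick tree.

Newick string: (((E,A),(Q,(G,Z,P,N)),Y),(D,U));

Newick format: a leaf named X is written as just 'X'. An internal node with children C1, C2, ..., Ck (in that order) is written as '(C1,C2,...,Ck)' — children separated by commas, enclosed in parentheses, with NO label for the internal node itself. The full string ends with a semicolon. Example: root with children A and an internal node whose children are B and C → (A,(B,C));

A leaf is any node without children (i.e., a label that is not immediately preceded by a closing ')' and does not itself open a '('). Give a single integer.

Newick: (((E,A),(Q,(G,Z,P,N)),Y),(D,U));
Scan left-to-right; a leaf is any maximal label run not followed by '(':
  pos 3: leaf 'E' → count = 1
  pos 5: leaf 'A' → count = 2
  pos 9: leaf 'Q' → count = 3
  pos 12: leaf 'G' → count = 4
  pos 14: leaf 'Z' → count = 5
  pos 16: leaf 'P' → count = 6
  pos 18: leaf 'N' → count = 7
  pos 22: leaf 'Y' → count = 8
  pos 26: leaf 'D' → count = 9
  pos 28: leaf 'U' → count = 10
Total leaves: 10

Answer: 10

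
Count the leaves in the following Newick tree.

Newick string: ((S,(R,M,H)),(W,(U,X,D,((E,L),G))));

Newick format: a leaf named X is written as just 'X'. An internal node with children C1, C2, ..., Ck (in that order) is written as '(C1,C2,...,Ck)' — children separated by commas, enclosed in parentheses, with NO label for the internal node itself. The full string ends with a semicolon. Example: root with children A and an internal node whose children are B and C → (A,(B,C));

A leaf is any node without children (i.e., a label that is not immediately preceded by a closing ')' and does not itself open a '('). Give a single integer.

Answer: 11

Derivation:
Newick: ((S,(R,M,H)),(W,(U,X,D,((E,L),G))));
Scan left-to-right; a leaf is any maximal label run not followed by '(':
  pos 2: leaf 'S' → count = 1
  pos 5: leaf 'R' → count = 2
  pos 7: leaf 'M' → count = 3
  pos 9: leaf 'H' → count = 4
  pos 14: leaf 'W' → count = 5
  pos 17: leaf 'U' → count = 6
  pos 19: leaf 'X' → count = 7
  pos 21: leaf 'D' → count = 8
  pos 25: leaf 'E' → count = 9
  pos 27: leaf 'L' → count = 10
  pos 30: leaf 'G' → count = 11
Total leaves: 11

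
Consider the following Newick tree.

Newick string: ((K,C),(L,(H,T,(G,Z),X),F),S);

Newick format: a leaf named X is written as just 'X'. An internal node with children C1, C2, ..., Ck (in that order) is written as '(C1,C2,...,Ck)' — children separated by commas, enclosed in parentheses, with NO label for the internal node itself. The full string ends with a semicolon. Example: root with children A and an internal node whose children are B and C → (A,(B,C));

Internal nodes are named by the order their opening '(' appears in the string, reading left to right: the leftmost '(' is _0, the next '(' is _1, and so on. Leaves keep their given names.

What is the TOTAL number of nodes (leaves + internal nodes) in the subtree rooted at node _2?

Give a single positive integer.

Answer: 10

Derivation:
Newick: ((K,C),(L,(H,T,(G,Z),X),F),S);
Locate _2: it is the '(' at position 7 (the 3rd '(' reading left to right).
Query: subtree rooted at _2
_2: subtree_size = 1 + 9
  L: subtree_size = 1 + 0
  _3: subtree_size = 1 + 6
    H: subtree_size = 1 + 0
    T: subtree_size = 1 + 0
    _4: subtree_size = 1 + 2
      G: subtree_size = 1 + 0
      Z: subtree_size = 1 + 0
    X: subtree_size = 1 + 0
  F: subtree_size = 1 + 0
Total subtree size of _2: 10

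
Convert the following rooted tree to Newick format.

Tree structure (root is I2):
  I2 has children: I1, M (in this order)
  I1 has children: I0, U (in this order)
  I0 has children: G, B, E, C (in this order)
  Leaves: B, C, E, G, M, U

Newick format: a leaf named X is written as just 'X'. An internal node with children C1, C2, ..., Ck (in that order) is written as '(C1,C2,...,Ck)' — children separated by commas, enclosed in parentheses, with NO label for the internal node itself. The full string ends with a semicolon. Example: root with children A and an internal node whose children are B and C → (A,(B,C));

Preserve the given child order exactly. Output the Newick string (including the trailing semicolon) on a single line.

internal I2 with children ['I1', 'M']
  internal I1 with children ['I0', 'U']
    internal I0 with children ['G', 'B', 'E', 'C']
      leaf 'G' → 'G'
      leaf 'B' → 'B'
      leaf 'E' → 'E'
      leaf 'C' → 'C'
    → '(G,B,E,C)'
    leaf 'U' → 'U'
  → '((G,B,E,C),U)'
  leaf 'M' → 'M'
→ '(((G,B,E,C),U),M)'
Final: (((G,B,E,C),U),M);

Answer: (((G,B,E,C),U),M);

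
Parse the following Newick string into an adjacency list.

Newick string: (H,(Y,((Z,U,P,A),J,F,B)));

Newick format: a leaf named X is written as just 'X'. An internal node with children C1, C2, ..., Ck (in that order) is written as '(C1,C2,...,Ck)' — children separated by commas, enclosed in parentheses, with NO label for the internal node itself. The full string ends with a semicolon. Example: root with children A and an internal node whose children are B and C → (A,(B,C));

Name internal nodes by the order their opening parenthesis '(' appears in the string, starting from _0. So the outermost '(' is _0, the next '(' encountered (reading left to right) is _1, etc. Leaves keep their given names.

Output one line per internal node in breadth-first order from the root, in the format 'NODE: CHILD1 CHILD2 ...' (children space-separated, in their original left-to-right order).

Answer: _0: H _1
_1: Y _2
_2: _3 J F B
_3: Z U P A

Derivation:
Input: (H,(Y,((Z,U,P,A),J,F,B)));
Scanning left-to-right, naming '(' by encounter order:
  pos 0: '(' -> open internal node _0 (depth 1)
  pos 3: '(' -> open internal node _1 (depth 2)
  pos 6: '(' -> open internal node _2 (depth 3)
  pos 7: '(' -> open internal node _3 (depth 4)
  pos 15: ')' -> close internal node _3 (now at depth 3)
  pos 22: ')' -> close internal node _2 (now at depth 2)
  pos 23: ')' -> close internal node _1 (now at depth 1)
  pos 24: ')' -> close internal node _0 (now at depth 0)
Total internal nodes: 4
BFS adjacency from root:
  _0: H _1
  _1: Y _2
  _2: _3 J F B
  _3: Z U P A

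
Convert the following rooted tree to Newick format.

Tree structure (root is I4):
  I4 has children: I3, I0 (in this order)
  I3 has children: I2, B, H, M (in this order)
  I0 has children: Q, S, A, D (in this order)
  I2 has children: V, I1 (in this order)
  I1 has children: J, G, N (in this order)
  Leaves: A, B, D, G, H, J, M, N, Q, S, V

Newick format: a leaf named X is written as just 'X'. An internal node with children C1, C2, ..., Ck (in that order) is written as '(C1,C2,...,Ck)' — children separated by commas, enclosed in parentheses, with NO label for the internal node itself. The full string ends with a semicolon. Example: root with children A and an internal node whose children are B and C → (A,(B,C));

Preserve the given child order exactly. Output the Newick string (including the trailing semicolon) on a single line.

internal I4 with children ['I3', 'I0']
  internal I3 with children ['I2', 'B', 'H', 'M']
    internal I2 with children ['V', 'I1']
      leaf 'V' → 'V'
      internal I1 with children ['J', 'G', 'N']
        leaf 'J' → 'J'
        leaf 'G' → 'G'
        leaf 'N' → 'N'
      → '(J,G,N)'
    → '(V,(J,G,N))'
    leaf 'B' → 'B'
    leaf 'H' → 'H'
    leaf 'M' → 'M'
  → '((V,(J,G,N)),B,H,M)'
  internal I0 with children ['Q', 'S', 'A', 'D']
    leaf 'Q' → 'Q'
    leaf 'S' → 'S'
    leaf 'A' → 'A'
    leaf 'D' → 'D'
  → '(Q,S,A,D)'
→ '(((V,(J,G,N)),B,H,M),(Q,S,A,D))'
Final: (((V,(J,G,N)),B,H,M),(Q,S,A,D));

Answer: (((V,(J,G,N)),B,H,M),(Q,S,A,D));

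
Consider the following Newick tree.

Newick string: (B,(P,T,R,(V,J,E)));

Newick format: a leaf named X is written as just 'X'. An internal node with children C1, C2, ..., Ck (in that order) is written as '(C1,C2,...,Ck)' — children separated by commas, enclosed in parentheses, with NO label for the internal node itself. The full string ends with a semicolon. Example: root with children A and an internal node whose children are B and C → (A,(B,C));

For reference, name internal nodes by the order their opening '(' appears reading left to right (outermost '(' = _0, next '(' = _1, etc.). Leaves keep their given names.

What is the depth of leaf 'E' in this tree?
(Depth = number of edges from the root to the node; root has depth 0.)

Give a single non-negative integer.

Answer: 3

Derivation:
Newick: (B,(P,T,R,(V,J,E)));
Naming internals by '(' encounter order: outermost '(' = _0, next = _1, ...
Query node: E
Path from root: _0 -> _1 -> _2 -> E
Depth of E: 3 (number of edges from root)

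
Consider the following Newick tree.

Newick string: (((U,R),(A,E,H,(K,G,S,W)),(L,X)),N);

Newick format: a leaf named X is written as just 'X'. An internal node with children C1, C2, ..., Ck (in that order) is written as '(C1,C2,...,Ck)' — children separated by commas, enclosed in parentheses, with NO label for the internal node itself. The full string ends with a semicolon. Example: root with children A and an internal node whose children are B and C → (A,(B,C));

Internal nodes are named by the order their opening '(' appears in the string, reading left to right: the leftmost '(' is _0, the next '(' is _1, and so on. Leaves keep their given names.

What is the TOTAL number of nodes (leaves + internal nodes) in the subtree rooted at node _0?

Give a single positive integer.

Newick: (((U,R),(A,E,H,(K,G,S,W)),(L,X)),N);
Locate _0: it is the '(' at position 0 (the 1st '(' reading left to right).
Query: subtree rooted at _0
_0: subtree_size = 1 + 17
  _1: subtree_size = 1 + 15
    _2: subtree_size = 1 + 2
      U: subtree_size = 1 + 0
      R: subtree_size = 1 + 0
    _3: subtree_size = 1 + 8
      A: subtree_size = 1 + 0
      E: subtree_size = 1 + 0
      H: subtree_size = 1 + 0
      _4: subtree_size = 1 + 4
        K: subtree_size = 1 + 0
        G: subtree_size = 1 + 0
        S: subtree_size = 1 + 0
        W: subtree_size = 1 + 0
    _5: subtree_size = 1 + 2
      L: subtree_size = 1 + 0
      X: subtree_size = 1 + 0
  N: subtree_size = 1 + 0
Total subtree size of _0: 18

Answer: 18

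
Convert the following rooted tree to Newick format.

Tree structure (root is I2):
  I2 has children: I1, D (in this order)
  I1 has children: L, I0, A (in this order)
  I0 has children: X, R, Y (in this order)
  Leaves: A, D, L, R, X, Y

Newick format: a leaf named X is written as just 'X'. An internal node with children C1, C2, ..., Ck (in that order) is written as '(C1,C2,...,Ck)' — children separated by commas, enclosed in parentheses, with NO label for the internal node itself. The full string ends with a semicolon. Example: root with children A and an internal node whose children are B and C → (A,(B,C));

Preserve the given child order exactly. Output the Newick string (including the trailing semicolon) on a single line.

Answer: ((L,(X,R,Y),A),D);

Derivation:
internal I2 with children ['I1', 'D']
  internal I1 with children ['L', 'I0', 'A']
    leaf 'L' → 'L'
    internal I0 with children ['X', 'R', 'Y']
      leaf 'X' → 'X'
      leaf 'R' → 'R'
      leaf 'Y' → 'Y'
    → '(X,R,Y)'
    leaf 'A' → 'A'
  → '(L,(X,R,Y),A)'
  leaf 'D' → 'D'
→ '((L,(X,R,Y),A),D)'
Final: ((L,(X,R,Y),A),D);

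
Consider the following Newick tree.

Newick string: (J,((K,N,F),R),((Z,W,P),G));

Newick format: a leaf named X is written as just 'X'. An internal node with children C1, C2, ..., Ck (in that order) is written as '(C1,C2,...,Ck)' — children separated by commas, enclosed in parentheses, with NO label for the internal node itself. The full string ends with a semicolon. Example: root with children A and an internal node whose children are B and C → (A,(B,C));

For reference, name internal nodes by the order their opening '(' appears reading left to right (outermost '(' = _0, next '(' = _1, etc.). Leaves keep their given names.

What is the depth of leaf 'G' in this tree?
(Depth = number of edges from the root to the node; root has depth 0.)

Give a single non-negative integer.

Answer: 2

Derivation:
Newick: (J,((K,N,F),R),((Z,W,P),G));
Naming internals by '(' encounter order: outermost '(' = _0, next = _1, ...
Query node: G
Path from root: _0 -> _3 -> G
Depth of G: 2 (number of edges from root)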